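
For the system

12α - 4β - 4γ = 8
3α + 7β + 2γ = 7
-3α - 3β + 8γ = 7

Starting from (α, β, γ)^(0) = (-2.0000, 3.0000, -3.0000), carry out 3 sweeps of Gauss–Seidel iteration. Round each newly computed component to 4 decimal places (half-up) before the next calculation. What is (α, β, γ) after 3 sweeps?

Iteration 1:
  α = (8 - (-4)·3.0000 - (-4)·-3.0000) / (12) = 0.6667
  β = (7 - (3)·0.6667 - (2)·-3.0000) / (7) = 1.5714
  γ = (7 - (-3)·0.6667 - (-3)·1.5714) / (8) = 1.7143
Iteration 2:
  α = (8 - (-4)·1.5714 - (-4)·1.7143) / (12) = 1.7619
  β = (7 - (3)·1.7619 - (2)·1.7143) / (7) = -0.2449
  γ = (7 - (-3)·1.7619 - (-3)·-0.2449) / (8) = 1.4439
Iteration 3:
  α = (8 - (-4)·-0.2449 - (-4)·1.4439) / (12) = 1.0663
  β = (7 - (3)·1.0663 - (2)·1.4439) / (7) = 0.1305
  γ = (7 - (-3)·1.0663 - (-3)·0.1305) / (8) = 1.3238

(1.0663, 0.1305, 1.3238)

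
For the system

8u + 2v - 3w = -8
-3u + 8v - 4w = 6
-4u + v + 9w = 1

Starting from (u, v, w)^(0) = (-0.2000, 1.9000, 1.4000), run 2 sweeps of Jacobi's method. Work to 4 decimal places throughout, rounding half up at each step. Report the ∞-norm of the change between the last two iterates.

1.0757

Iteration 1:
  u = (-8 - (2)·1.9000 - (-3)·1.4000) / (8) = -0.9500
  v = (6 - (-3)·-0.2000 - (-4)·1.4000) / (8) = 1.3750
  w = (1 - (-4)·-0.2000 - (1)·1.9000) / (9) = -0.1889
Iteration 2:
  u = (-8 - (2)·1.3750 - (-3)·-0.1889) / (8) = -1.4146
  v = (6 - (-3)·-0.9500 - (-4)·-0.1889) / (8) = 0.2993
  w = (1 - (-4)·-0.9500 - (1)·1.3750) / (9) = -0.4639
Change: (-0.4646, -1.0757, -0.2750) → max |·| = 1.0757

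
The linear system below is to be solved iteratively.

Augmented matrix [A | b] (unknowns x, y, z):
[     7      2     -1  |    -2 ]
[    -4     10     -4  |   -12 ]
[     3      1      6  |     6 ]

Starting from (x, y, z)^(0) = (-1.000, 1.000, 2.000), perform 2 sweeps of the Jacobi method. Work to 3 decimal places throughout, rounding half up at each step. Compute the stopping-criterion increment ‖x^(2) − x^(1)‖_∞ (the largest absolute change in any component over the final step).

0.419

Iteration 1:
  x = (-2 - (2)·1.000 - (-1)·2.000) / (7) = -0.286
  y = (-12 - (-4)·-1.000 - (-4)·2.000) / (10) = -0.800
  z = (6 - (3)·-1.000 - (1)·1.000) / (6) = 1.333
Iteration 2:
  x = (-2 - (2)·-0.800 - (-1)·1.333) / (7) = 0.133
  y = (-12 - (-4)·-0.286 - (-4)·1.333) / (10) = -0.781
  z = (6 - (3)·-0.286 - (1)·-0.800) / (6) = 1.276
Change: (0.419, 0.019, -0.057) → max |·| = 0.419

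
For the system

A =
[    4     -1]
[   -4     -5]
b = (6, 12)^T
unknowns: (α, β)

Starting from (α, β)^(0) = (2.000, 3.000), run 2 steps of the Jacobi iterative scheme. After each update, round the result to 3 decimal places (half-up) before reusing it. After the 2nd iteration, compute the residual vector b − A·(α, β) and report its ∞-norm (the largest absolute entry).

7.000

Iteration 1:
  α = (6 - (-1)·3.000) / (4) = 2.250
  β = (12 - (-4)·2.000) / (-5) = -4.000
Iteration 2:
  α = (6 - (-1)·-4.000) / (4) = 0.500
  β = (12 - (-4)·2.250) / (-5) = -4.200
Residual b − A·x = (-0.200, -7.000); ∞-norm = 7.000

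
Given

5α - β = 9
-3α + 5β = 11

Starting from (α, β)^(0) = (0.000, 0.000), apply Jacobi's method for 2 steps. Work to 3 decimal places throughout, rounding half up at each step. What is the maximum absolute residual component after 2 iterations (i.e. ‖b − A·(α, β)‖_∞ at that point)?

1.320

Iteration 1:
  α = (9 - (-1)·0.000) / (5) = 1.800
  β = (11 - (-3)·0.000) / (5) = 2.200
Iteration 2:
  α = (9 - (-1)·2.200) / (5) = 2.240
  β = (11 - (-3)·1.800) / (5) = 3.280
Residual b − A·x = (1.080, 1.320); ∞-norm = 1.320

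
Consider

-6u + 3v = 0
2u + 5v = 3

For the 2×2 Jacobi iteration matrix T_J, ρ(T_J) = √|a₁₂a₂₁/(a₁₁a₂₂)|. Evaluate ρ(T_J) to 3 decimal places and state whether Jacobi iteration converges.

0.447

a₁₂a₂₁/(a₁₁a₂₂) = (3)·(2) / ((-6)·(5)) = -0.200000
ρ = √|-0.200000| = √0.200000 = 0.447
ρ < 1, so Jacobi converges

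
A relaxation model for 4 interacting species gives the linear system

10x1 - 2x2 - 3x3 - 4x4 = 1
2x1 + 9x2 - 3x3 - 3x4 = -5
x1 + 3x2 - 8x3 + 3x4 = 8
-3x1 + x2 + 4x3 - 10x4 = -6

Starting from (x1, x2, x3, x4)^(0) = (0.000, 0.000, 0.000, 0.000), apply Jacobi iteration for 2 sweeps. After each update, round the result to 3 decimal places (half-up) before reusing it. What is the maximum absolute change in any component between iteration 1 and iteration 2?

Iteration 1:
  x1 = (1 - (-2)·0.000 - (-3)·0.000 - (-4)·0.000) / (10) = 0.100
  x2 = (-5 - (2)·0.000 - (-3)·0.000 - (-3)·0.000) / (9) = -0.556
  x3 = (8 - (1)·0.000 - (3)·0.000 - (3)·0.000) / (-8) = -1.000
  x4 = (-6 - (-3)·0.000 - (1)·0.000 - (4)·0.000) / (-10) = 0.600
Iteration 2:
  x1 = (1 - (-2)·-0.556 - (-3)·-1.000 - (-4)·0.600) / (10) = -0.071
  x2 = (-5 - (2)·0.100 - (-3)·-1.000 - (-3)·0.600) / (9) = -0.711
  x3 = (8 - (1)·0.100 - (3)·-0.556 - (3)·0.600) / (-8) = -0.971
  x4 = (-6 - (-3)·0.100 - (1)·-0.556 - (4)·-1.000) / (-10) = 0.114
Change: (-0.171, -0.155, 0.029, -0.486) → max |·| = 0.486

0.486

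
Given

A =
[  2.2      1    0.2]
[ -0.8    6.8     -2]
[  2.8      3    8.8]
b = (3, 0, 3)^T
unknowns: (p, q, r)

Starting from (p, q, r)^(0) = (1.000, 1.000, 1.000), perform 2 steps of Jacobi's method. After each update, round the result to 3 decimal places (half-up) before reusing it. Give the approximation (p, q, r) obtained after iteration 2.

Iteration 1:
  p = (3 - (1)·1.000 - (0.2)·1.000) / (2.2) = 0.818
  q = (0 - (-0.8)·1.000 - (-2)·1.000) / (6.8) = 0.412
  r = (3 - (2.8)·1.000 - (3)·1.000) / (8.8) = -0.318
Iteration 2:
  p = (3 - (1)·0.412 - (0.2)·-0.318) / (2.2) = 1.205
  q = (0 - (-0.8)·0.818 - (-2)·-0.318) / (6.8) = 0.003
  r = (3 - (2.8)·0.818 - (3)·0.412) / (8.8) = -0.060

(1.205, 0.003, -0.060)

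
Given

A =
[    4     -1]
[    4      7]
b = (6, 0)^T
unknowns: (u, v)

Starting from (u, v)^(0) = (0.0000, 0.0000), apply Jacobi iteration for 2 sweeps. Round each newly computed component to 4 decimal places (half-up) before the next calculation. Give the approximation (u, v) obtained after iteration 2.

(1.5000, -0.8571)

Iteration 1:
  u = (6 - (-1)·0.0000) / (4) = 1.5000
  v = (0 - (4)·0.0000) / (7) = 0.0000
Iteration 2:
  u = (6 - (-1)·0.0000) / (4) = 1.5000
  v = (0 - (4)·1.5000) / (7) = -0.8571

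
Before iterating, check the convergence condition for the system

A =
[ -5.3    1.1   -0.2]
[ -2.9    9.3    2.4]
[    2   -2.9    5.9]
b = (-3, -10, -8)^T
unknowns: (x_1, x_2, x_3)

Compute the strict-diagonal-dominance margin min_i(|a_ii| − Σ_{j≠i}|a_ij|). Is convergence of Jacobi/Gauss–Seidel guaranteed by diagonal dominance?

1

row 1: |-5.3| − (1.1+0.2) = 4
row 2: |9.3| − (2.9+2.4) = 4
row 3: |5.9| − (2+2.9) = 1
minimum over rows = 1 → strictly diagonally dominant (convergence guaranteed)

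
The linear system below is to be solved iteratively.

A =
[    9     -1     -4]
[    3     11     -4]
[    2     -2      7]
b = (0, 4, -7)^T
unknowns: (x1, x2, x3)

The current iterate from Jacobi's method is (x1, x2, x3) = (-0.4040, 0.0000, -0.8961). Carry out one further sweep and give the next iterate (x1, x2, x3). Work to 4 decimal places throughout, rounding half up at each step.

(-0.3983, 0.1480, -0.8846)

One sweep:
  x1 = (0 - (-1)·0.0000 - (-4)·-0.8961) / (9) = -0.3983
  x2 = (4 - (3)·-0.4040 - (-4)·-0.8961) / (11) = 0.1480
  x3 = (-7 - (2)·-0.4040 - (-2)·0.0000) / (7) = -0.8846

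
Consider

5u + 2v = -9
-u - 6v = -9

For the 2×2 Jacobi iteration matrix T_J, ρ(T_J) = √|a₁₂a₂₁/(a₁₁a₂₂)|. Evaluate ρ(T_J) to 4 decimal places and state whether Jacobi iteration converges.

a₁₂a₂₁/(a₁₁a₂₂) = (2)·(-1) / ((5)·(-6)) = 0.066667
ρ = √|0.066667| = √0.066667 = 0.2582
ρ < 1, so Jacobi converges

0.2582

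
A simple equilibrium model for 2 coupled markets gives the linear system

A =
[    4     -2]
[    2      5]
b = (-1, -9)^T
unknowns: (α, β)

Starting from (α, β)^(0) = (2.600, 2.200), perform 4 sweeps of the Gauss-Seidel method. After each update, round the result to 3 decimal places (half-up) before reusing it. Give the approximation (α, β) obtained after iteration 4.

(-0.973, -1.411)

Iteration 1:
  α = (-1 - (-2)·2.200) / (4) = 0.850
  β = (-9 - (2)·0.850) / (5) = -2.140
Iteration 2:
  α = (-1 - (-2)·-2.140) / (4) = -1.320
  β = (-9 - (2)·-1.320) / (5) = -1.272
Iteration 3:
  α = (-1 - (-2)·-1.272) / (4) = -0.886
  β = (-9 - (2)·-0.886) / (5) = -1.446
Iteration 4:
  α = (-1 - (-2)·-1.446) / (4) = -0.973
  β = (-9 - (2)·-0.973) / (5) = -1.411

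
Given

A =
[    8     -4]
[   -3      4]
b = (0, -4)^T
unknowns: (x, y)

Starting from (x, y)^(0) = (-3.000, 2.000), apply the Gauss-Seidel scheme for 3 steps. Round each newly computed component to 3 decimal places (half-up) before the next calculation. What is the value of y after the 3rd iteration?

Iteration 1:
  x = (0 - (-4)·2.000) / (8) = 1.000
  y = (-4 - (-3)·1.000) / (4) = -0.250
Iteration 2:
  x = (0 - (-4)·-0.250) / (8) = -0.125
  y = (-4 - (-3)·-0.125) / (4) = -1.094
Iteration 3:
  x = (0 - (-4)·-1.094) / (8) = -0.547
  y = (-4 - (-3)·-0.547) / (4) = -1.410

-1.410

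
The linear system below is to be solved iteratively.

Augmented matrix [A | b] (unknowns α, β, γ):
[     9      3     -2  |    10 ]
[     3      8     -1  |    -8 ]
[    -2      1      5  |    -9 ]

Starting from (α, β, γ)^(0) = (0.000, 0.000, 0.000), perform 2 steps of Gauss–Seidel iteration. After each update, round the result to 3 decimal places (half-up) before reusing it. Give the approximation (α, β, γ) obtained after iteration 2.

(1.345, -1.638, -0.934)

Iteration 1:
  α = (10 - (3)·0.000 - (-2)·0.000) / (9) = 1.111
  β = (-8 - (3)·1.111 - (-1)·0.000) / (8) = -1.417
  γ = (-9 - (-2)·1.111 - (1)·-1.417) / (5) = -1.072
Iteration 2:
  α = (10 - (3)·-1.417 - (-2)·-1.072) / (9) = 1.345
  β = (-8 - (3)·1.345 - (-1)·-1.072) / (8) = -1.638
  γ = (-9 - (-2)·1.345 - (1)·-1.638) / (5) = -0.934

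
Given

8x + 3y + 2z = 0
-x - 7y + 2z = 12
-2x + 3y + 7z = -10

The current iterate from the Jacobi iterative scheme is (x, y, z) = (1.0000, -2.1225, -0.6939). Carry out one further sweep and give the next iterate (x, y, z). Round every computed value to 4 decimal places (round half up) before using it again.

(0.9694, -2.0554, -0.2332)

One sweep:
  x = (0 - (3)·-2.1225 - (2)·-0.6939) / (8) = 0.9694
  y = (12 - (-1)·1.0000 - (2)·-0.6939) / (-7) = -2.0554
  z = (-10 - (-2)·1.0000 - (3)·-2.1225) / (7) = -0.2332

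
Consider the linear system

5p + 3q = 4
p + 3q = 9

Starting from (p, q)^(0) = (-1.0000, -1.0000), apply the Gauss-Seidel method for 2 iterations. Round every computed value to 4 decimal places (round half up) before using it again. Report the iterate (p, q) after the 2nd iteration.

(-0.7200, 3.2400)

Iteration 1:
  p = (4 - (3)·-1.0000) / (5) = 1.4000
  q = (9 - (1)·1.4000) / (3) = 2.5333
Iteration 2:
  p = (4 - (3)·2.5333) / (5) = -0.7200
  q = (9 - (1)·-0.7200) / (3) = 3.2400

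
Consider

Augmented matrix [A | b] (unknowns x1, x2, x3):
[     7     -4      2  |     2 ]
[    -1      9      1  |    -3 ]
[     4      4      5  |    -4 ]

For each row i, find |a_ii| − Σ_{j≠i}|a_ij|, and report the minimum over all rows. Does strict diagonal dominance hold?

row 1: |7| − (4+2) = 1
row 2: |9| − (1+1) = 7
row 3: |5| − (4+4) = -3
minimum over rows = -3 → not strictly diagonally dominant

-3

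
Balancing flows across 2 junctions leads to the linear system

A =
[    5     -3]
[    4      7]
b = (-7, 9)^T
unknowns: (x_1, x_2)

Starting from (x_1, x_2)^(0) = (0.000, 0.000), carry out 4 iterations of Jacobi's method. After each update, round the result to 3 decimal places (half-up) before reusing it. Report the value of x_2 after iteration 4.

Iteration 1:
  x_1 = (-7 - (-3)·0.000) / (5) = -1.400
  x_2 = (9 - (4)·0.000) / (7) = 1.286
Iteration 2:
  x_1 = (-7 - (-3)·1.286) / (5) = -0.628
  x_2 = (9 - (4)·-1.400) / (7) = 2.086
Iteration 3:
  x_1 = (-7 - (-3)·2.086) / (5) = -0.148
  x_2 = (9 - (4)·-0.628) / (7) = 1.645
Iteration 4:
  x_1 = (-7 - (-3)·1.645) / (5) = -0.413
  x_2 = (9 - (4)·-0.148) / (7) = 1.370

1.370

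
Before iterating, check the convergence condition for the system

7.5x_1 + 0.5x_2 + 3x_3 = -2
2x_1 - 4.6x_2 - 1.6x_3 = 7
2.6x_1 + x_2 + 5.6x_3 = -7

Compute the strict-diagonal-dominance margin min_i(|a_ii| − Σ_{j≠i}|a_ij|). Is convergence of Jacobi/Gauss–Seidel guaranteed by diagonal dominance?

row 1: |7.5| − (0.5+3) = 4
row 2: |-4.6| − (2+1.6) = 1
row 3: |5.6| − (2.6+1) = 2
minimum over rows = 1 → strictly diagonally dominant (convergence guaranteed)

1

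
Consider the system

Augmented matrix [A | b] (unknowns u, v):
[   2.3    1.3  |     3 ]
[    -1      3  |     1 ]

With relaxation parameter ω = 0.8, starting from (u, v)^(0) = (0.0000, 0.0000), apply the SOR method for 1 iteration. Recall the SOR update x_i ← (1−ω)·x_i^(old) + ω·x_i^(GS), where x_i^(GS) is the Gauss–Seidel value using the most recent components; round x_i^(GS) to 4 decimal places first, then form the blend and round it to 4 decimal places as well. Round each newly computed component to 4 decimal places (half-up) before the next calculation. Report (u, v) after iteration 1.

(1.0434, 0.5449)

Iteration 1:
  u: GS value = (3 - (1.3)·0.0000) / (2.3) = 1.3043;  u ← (1−ω)·0.0000 + ω·1.3043 = 1.0434
  v: GS value = (1 - (-1)·1.0434) / (3) = 0.6811;  v ← (1−ω)·0.0000 + ω·0.6811 = 0.5449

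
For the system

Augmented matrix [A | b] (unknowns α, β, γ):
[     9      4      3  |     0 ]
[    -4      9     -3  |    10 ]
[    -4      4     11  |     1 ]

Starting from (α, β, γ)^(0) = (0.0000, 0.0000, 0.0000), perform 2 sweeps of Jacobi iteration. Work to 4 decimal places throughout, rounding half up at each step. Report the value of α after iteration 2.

-0.5241

Iteration 1:
  α = (0 - (4)·0.0000 - (3)·0.0000) / (9) = 0.0000
  β = (10 - (-4)·0.0000 - (-3)·0.0000) / (9) = 1.1111
  γ = (1 - (-4)·0.0000 - (4)·0.0000) / (11) = 0.0909
Iteration 2:
  α = (0 - (4)·1.1111 - (3)·0.0909) / (9) = -0.5241
  β = (10 - (-4)·0.0000 - (-3)·0.0909) / (9) = 1.1414
  γ = (1 - (-4)·0.0000 - (4)·1.1111) / (11) = -0.3131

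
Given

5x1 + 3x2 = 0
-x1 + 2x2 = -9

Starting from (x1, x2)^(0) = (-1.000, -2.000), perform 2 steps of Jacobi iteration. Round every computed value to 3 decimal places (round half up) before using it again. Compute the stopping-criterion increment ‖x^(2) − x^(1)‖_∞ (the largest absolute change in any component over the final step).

1.800

Iteration 1:
  x1 = (0 - (3)·-2.000) / (5) = 1.200
  x2 = (-9 - (-1)·-1.000) / (2) = -5.000
Iteration 2:
  x1 = (0 - (3)·-5.000) / (5) = 3.000
  x2 = (-9 - (-1)·1.200) / (2) = -3.900
Change: (1.800, 1.100) → max |·| = 1.800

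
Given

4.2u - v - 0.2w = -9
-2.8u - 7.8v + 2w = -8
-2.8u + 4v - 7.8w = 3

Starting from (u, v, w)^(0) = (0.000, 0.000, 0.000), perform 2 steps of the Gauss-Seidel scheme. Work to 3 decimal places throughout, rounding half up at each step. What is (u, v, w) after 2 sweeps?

(-1.653, 1.954, 1.211)

Iteration 1:
  u = (-9 - (-1)·0.000 - (-0.2)·0.000) / (4.2) = -2.143
  v = (-8 - (-2.8)·-2.143 - (2)·0.000) / (-7.8) = 1.795
  w = (3 - (-2.8)·-2.143 - (4)·1.795) / (-7.8) = 1.305
Iteration 2:
  u = (-9 - (-1)·1.795 - (-0.2)·1.305) / (4.2) = -1.653
  v = (-8 - (-2.8)·-1.653 - (2)·1.305) / (-7.8) = 1.954
  w = (3 - (-2.8)·-1.653 - (4)·1.954) / (-7.8) = 1.211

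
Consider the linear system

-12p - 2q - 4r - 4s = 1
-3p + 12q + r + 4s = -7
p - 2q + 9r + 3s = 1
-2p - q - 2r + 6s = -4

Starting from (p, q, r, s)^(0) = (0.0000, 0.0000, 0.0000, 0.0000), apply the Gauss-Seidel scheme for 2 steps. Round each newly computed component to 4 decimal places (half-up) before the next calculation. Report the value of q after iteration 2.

-0.2434

Iteration 1:
  p = (1 - (-2)·0.0000 - (-4)·0.0000 - (-4)·0.0000) / (-12) = -0.0833
  q = (-7 - (-3)·-0.0833 - (1)·0.0000 - (4)·0.0000) / (12) = -0.6042
  r = (1 - (1)·-0.0833 - (-2)·-0.6042 - (3)·0.0000) / (9) = -0.0139
  s = (-4 - (-2)·-0.0833 - (-1)·-0.6042 - (-2)·-0.0139) / (6) = -0.7998
Iteration 2:
  p = (1 - (-2)·-0.6042 - (-4)·-0.0139 - (-4)·-0.7998) / (-12) = 0.2886
  q = (-7 - (-3)·0.2886 - (1)·-0.0139 - (4)·-0.7998) / (12) = -0.2434
  r = (1 - (1)·0.2886 - (-2)·-0.2434 - (3)·-0.7998) / (9) = 0.2916
  s = (-4 - (-2)·0.2886 - (-1)·-0.2434 - (-2)·0.2916) / (6) = -0.5138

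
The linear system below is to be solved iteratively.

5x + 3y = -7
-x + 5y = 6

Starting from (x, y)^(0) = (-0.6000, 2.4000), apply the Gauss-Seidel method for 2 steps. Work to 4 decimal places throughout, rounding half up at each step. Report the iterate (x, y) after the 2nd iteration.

(-1.7792, 0.8442)

Iteration 1:
  x = (-7 - (3)·2.4000) / (5) = -2.8400
  y = (6 - (-1)·-2.8400) / (5) = 0.6320
Iteration 2:
  x = (-7 - (3)·0.6320) / (5) = -1.7792
  y = (6 - (-1)·-1.7792) / (5) = 0.8442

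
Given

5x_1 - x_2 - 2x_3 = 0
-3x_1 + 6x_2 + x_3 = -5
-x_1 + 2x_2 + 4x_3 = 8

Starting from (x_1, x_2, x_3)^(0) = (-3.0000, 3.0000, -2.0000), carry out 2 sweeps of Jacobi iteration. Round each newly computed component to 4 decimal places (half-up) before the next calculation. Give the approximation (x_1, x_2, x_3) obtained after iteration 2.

(-0.5000, -0.8917, 2.9500)

Iteration 1:
  x_1 = (0 - (-1)·3.0000 - (-2)·-2.0000) / (5) = -0.2000
  x_2 = (-5 - (-3)·-3.0000 - (1)·-2.0000) / (6) = -2.0000
  x_3 = (8 - (-1)·-3.0000 - (2)·3.0000) / (4) = -0.2500
Iteration 2:
  x_1 = (0 - (-1)·-2.0000 - (-2)·-0.2500) / (5) = -0.5000
  x_2 = (-5 - (-3)·-0.2000 - (1)·-0.2500) / (6) = -0.8917
  x_3 = (8 - (-1)·-0.2000 - (2)·-2.0000) / (4) = 2.9500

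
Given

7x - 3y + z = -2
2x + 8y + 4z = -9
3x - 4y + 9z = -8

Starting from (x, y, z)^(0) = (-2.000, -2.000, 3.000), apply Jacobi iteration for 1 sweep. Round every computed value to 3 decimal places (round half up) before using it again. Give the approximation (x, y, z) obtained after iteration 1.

Iteration 1:
  x = (-2 - (-3)·-2.000 - (1)·3.000) / (7) = -1.571
  y = (-9 - (2)·-2.000 - (4)·3.000) / (8) = -2.125
  z = (-8 - (3)·-2.000 - (-4)·-2.000) / (9) = -1.111

(-1.571, -2.125, -1.111)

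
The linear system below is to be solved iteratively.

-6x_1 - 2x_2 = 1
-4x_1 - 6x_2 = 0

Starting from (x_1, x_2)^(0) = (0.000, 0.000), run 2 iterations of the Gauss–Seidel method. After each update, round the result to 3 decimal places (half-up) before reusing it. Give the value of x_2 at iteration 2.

0.136

Iteration 1:
  x_1 = (1 - (-2)·0.000) / (-6) = -0.167
  x_2 = (0 - (-4)·-0.167) / (-6) = 0.111
Iteration 2:
  x_1 = (1 - (-2)·0.111) / (-6) = -0.204
  x_2 = (0 - (-4)·-0.204) / (-6) = 0.136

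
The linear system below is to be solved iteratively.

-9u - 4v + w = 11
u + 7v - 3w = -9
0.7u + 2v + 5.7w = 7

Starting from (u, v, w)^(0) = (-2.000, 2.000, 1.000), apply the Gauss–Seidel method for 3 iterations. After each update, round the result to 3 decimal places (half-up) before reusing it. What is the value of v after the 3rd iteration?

Iteration 1:
  u = (11 - (-4)·2.000 - (1)·1.000) / (-9) = -2.000
  v = (-9 - (1)·-2.000 - (-3)·1.000) / (7) = -0.571
  w = (7 - (0.7)·-2.000 - (2)·-0.571) / (5.7) = 1.674
Iteration 2:
  u = (11 - (-4)·-0.571 - (1)·1.674) / (-9) = -0.782
  v = (-9 - (1)·-0.782 - (-3)·1.674) / (7) = -0.457
  w = (7 - (0.7)·-0.782 - (2)·-0.457) / (5.7) = 1.484
Iteration 3:
  u = (11 - (-4)·-0.457 - (1)·1.484) / (-9) = -0.854
  v = (-9 - (1)·-0.854 - (-3)·1.484) / (7) = -0.528
  w = (7 - (0.7)·-0.854 - (2)·-0.528) / (5.7) = 1.518

-0.528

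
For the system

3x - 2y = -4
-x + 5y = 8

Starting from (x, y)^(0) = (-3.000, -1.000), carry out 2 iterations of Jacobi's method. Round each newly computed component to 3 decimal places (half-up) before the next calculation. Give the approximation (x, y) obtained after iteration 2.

(-0.667, 1.200)

Iteration 1:
  x = (-4 - (-2)·-1.000) / (3) = -2.000
  y = (8 - (-1)·-3.000) / (5) = 1.000
Iteration 2:
  x = (-4 - (-2)·1.000) / (3) = -0.667
  y = (8 - (-1)·-2.000) / (5) = 1.200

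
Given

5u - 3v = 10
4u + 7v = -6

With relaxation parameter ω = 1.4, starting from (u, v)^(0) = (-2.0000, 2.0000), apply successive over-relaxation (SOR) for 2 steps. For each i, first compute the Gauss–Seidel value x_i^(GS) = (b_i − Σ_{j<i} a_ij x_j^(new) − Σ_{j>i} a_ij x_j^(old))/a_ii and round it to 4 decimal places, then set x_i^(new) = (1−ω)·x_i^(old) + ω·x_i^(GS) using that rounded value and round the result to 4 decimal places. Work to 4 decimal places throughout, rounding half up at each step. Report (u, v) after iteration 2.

(-4.5402, 4.9218)

Iteration 1:
  u: GS value = (10 - (-3)·2.0000) / (5) = 3.2000;  u ← (1−ω)·-2.0000 + ω·3.2000 = 5.2800
  v: GS value = (-6 - (4)·5.2800) / (7) = -3.8743;  v ← (1−ω)·2.0000 + ω·-3.8743 = -6.2240
Iteration 2:
  u: GS value = (10 - (-3)·-6.2240) / (5) = -1.7344;  u ← (1−ω)·5.2800 + ω·-1.7344 = -4.5402
  v: GS value = (-6 - (4)·-4.5402) / (7) = 1.7373;  v ← (1−ω)·-6.2240 + ω·1.7373 = 4.9218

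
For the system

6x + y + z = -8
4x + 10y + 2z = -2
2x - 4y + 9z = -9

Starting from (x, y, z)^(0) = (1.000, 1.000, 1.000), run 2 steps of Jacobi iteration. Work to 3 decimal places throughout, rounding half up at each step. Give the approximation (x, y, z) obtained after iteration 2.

Iteration 1:
  x = (-8 - (1)·1.000 - (1)·1.000) / (6) = -1.667
  y = (-2 - (4)·1.000 - (2)·1.000) / (10) = -0.800
  z = (-9 - (2)·1.000 - (-4)·1.000) / (9) = -0.778
Iteration 2:
  x = (-8 - (1)·-0.800 - (1)·-0.778) / (6) = -1.070
  y = (-2 - (4)·-1.667 - (2)·-0.778) / (10) = 0.622
  z = (-9 - (2)·-1.667 - (-4)·-0.800) / (9) = -0.985

(-1.070, 0.622, -0.985)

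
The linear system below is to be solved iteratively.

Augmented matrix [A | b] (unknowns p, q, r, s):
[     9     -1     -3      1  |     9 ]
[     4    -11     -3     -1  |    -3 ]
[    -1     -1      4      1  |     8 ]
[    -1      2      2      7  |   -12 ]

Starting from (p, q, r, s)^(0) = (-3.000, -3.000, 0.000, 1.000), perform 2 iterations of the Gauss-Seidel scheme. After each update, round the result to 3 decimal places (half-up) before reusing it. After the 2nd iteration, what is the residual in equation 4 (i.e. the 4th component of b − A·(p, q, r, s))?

Iteration 1:
  p = (9 - (-1)·-3.000 - (-3)·0.000 - (1)·1.000) / (9) = 0.556
  q = (-3 - (4)·0.556 - (-3)·0.000 - (-1)·1.000) / (-11) = 0.384
  r = (8 - (-1)·0.556 - (-1)·0.384 - (1)·1.000) / (4) = 1.985
  s = (-12 - (-1)·0.556 - (2)·0.384 - (2)·1.985) / (7) = -2.312
Iteration 2:
  p = (9 - (-1)·0.384 - (-3)·1.985 - (1)·-2.312) / (9) = 1.961
  q = (-3 - (4)·1.961 - (-3)·1.985 - (-1)·-2.312) / (-11) = 0.655
  r = (8 - (-1)·1.961 - (-1)·0.655 - (1)·-2.312) / (4) = 3.232
  s = (-12 - (-1)·1.961 - (2)·0.655 - (2)·3.232) / (7) = -2.545
Residual b − A·x = (4.247, 3.512, 0.233, 0.002)

0.002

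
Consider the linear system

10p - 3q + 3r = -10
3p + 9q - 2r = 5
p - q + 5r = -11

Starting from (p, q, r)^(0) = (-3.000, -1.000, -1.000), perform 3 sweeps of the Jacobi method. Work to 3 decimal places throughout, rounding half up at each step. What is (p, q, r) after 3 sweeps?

Iteration 1:
  p = (-10 - (-3)·-1.000 - (3)·-1.000) / (10) = -1.000
  q = (5 - (3)·-3.000 - (-2)·-1.000) / (9) = 1.333
  r = (-11 - (1)·-3.000 - (-1)·-1.000) / (5) = -1.800
Iteration 2:
  p = (-10 - (-3)·1.333 - (3)·-1.800) / (10) = -0.060
  q = (5 - (3)·-1.000 - (-2)·-1.800) / (9) = 0.489
  r = (-11 - (1)·-1.000 - (-1)·1.333) / (5) = -1.733
Iteration 3:
  p = (-10 - (-3)·0.489 - (3)·-1.733) / (10) = -0.333
  q = (5 - (3)·-0.060 - (-2)·-1.733) / (9) = 0.190
  r = (-11 - (1)·-0.060 - (-1)·0.489) / (5) = -2.090

(-0.333, 0.190, -2.090)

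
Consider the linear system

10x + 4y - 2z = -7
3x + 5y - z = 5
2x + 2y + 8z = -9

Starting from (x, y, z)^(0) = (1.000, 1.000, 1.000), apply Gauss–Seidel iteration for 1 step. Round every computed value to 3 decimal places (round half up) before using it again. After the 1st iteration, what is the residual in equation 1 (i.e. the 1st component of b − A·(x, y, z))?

-7.630

Iteration 1:
  x = (-7 - (4)·1.000 - (-2)·1.000) / (10) = -0.900
  y = (5 - (3)·-0.900 - (-1)·1.000) / (5) = 1.740
  z = (-9 - (2)·-0.900 - (2)·1.740) / (8) = -1.335
Residual b − A·x = (-7.630, -2.335, 0.000)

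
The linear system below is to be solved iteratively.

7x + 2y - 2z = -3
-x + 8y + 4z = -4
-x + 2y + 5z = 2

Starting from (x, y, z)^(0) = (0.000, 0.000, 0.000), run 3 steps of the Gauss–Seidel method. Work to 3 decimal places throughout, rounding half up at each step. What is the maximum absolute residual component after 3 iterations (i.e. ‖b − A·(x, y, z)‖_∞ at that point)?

Iteration 1:
  x = (-3 - (2)·0.000 - (-2)·0.000) / (7) = -0.429
  y = (-4 - (-1)·-0.429 - (4)·0.000) / (8) = -0.554
  z = (2 - (-1)·-0.429 - (2)·-0.554) / (5) = 0.536
Iteration 2:
  x = (-3 - (2)·-0.554 - (-2)·0.536) / (7) = -0.117
  y = (-4 - (-1)·-0.117 - (4)·0.536) / (8) = -0.783
  z = (2 - (-1)·-0.117 - (2)·-0.783) / (5) = 0.690
Iteration 3:
  x = (-3 - (2)·-0.783 - (-2)·0.690) / (7) = -0.008
  y = (-4 - (-1)·-0.008 - (4)·0.690) / (8) = -0.846
  z = (2 - (-1)·-0.008 - (2)·-0.846) / (5) = 0.737
Residual b − A·x = (0.222, -0.188, -0.001); ∞-norm = 0.222

0.222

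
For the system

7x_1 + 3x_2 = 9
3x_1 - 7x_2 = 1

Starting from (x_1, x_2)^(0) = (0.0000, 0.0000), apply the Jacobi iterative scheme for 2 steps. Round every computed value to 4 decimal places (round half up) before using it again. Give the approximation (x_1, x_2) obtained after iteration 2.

(1.3470, 0.4082)

Iteration 1:
  x_1 = (9 - (3)·0.0000) / (7) = 1.2857
  x_2 = (1 - (3)·0.0000) / (-7) = -0.1429
Iteration 2:
  x_1 = (9 - (3)·-0.1429) / (7) = 1.3470
  x_2 = (1 - (3)·1.2857) / (-7) = 0.4082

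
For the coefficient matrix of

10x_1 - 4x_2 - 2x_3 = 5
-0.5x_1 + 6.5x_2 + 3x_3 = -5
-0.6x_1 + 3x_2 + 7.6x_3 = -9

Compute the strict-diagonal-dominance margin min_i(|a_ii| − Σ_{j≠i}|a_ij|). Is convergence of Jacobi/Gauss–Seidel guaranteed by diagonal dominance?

row 1: |10| − (4+2) = 4
row 2: |6.5| − (0.5+3) = 3
row 3: |7.6| − (0.6+3) = 4
minimum over rows = 3 → strictly diagonally dominant (convergence guaranteed)

3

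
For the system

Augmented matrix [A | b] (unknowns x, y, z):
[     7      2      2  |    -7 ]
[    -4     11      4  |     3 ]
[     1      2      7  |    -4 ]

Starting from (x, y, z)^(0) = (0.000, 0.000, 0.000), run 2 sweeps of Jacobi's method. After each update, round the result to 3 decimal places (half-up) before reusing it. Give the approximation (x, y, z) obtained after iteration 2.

Iteration 1:
  x = (-7 - (2)·0.000 - (2)·0.000) / (7) = -1.000
  y = (3 - (-4)·0.000 - (4)·0.000) / (11) = 0.273
  z = (-4 - (1)·0.000 - (2)·0.000) / (7) = -0.571
Iteration 2:
  x = (-7 - (2)·0.273 - (2)·-0.571) / (7) = -0.915
  y = (3 - (-4)·-1.000 - (4)·-0.571) / (11) = 0.117
  z = (-4 - (1)·-1.000 - (2)·0.273) / (7) = -0.507

(-0.915, 0.117, -0.507)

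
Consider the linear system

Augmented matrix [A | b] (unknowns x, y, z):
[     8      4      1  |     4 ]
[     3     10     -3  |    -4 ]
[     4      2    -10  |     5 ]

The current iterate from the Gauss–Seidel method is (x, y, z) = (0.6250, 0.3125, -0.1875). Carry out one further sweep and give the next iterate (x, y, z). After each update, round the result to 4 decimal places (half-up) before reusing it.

(0.3672, -0.5664, -0.4664)

One sweep:
  x = (4 - (4)·0.3125 - (1)·-0.1875) / (8) = 0.3672
  y = (-4 - (3)·0.3672 - (-3)·-0.1875) / (10) = -0.5664
  z = (5 - (4)·0.3672 - (2)·-0.5664) / (-10) = -0.4664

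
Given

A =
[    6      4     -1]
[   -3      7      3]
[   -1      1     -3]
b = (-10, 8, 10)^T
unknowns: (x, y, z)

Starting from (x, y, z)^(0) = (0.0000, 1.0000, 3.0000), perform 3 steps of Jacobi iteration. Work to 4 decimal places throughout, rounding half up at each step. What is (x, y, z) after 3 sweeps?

(-3.2236, 1.4422, -2.0952)

Iteration 1:
  x = (-10 - (4)·1.0000 - (-1)·3.0000) / (6) = -1.8333
  y = (8 - (-3)·0.0000 - (3)·3.0000) / (7) = -0.1429
  z = (10 - (-1)·0.0000 - (1)·1.0000) / (-3) = -3.0000
Iteration 2:
  x = (-10 - (4)·-0.1429 - (-1)·-3.0000) / (6) = -2.0714
  y = (8 - (-3)·-1.8333 - (3)·-3.0000) / (7) = 1.6429
  z = (10 - (-1)·-1.8333 - (1)·-0.1429) / (-3) = -2.7699
Iteration 3:
  x = (-10 - (4)·1.6429 - (-1)·-2.7699) / (6) = -3.2236
  y = (8 - (-3)·-2.0714 - (3)·-2.7699) / (7) = 1.4422
  z = (10 - (-1)·-2.0714 - (1)·1.6429) / (-3) = -2.0952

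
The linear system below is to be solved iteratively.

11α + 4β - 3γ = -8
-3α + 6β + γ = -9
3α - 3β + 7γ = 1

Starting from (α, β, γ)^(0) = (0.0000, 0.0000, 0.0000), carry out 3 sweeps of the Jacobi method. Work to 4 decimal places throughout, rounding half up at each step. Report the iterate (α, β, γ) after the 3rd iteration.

Iteration 1:
  α = (-8 - (4)·0.0000 - (-3)·0.0000) / (11) = -0.7273
  β = (-9 - (-3)·0.0000 - (1)·0.0000) / (6) = -1.5000
  γ = (1 - (3)·0.0000 - (-3)·0.0000) / (7) = 0.1429
Iteration 2:
  α = (-8 - (4)·-1.5000 - (-3)·0.1429) / (11) = -0.1428
  β = (-9 - (-3)·-0.7273 - (1)·0.1429) / (6) = -1.8875
  γ = (1 - (3)·-0.7273 - (-3)·-1.5000) / (7) = -0.1883
Iteration 3:
  α = (-8 - (4)·-1.8875 - (-3)·-0.1883) / (11) = -0.0923
  β = (-9 - (-3)·-0.1428 - (1)·-0.1883) / (6) = -1.5400
  γ = (1 - (3)·-0.1428 - (-3)·-1.8875) / (7) = -0.6049

(-0.0923, -1.5400, -0.6049)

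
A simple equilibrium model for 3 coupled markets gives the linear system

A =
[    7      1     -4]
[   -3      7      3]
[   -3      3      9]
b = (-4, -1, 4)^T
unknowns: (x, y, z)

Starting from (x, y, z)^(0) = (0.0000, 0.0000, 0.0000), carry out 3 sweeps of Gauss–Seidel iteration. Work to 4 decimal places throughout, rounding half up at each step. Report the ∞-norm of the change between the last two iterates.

0.0678

Iteration 1:
  x = (-4 - (1)·0.0000 - (-4)·0.0000) / (7) = -0.5714
  y = (-1 - (-3)·-0.5714 - (3)·0.0000) / (7) = -0.3877
  z = (4 - (-3)·-0.5714 - (3)·-0.3877) / (9) = 0.3832
Iteration 2:
  x = (-4 - (1)·-0.3877 - (-4)·0.3832) / (7) = -0.2971
  y = (-1 - (-3)·-0.2971 - (3)·0.3832) / (7) = -0.4344
  z = (4 - (-3)·-0.2971 - (3)·-0.4344) / (9) = 0.4902
Iteration 3:
  x = (-4 - (1)·-0.4344 - (-4)·0.4902) / (7) = -0.2293
  y = (-1 - (-3)·-0.2293 - (3)·0.4902) / (7) = -0.4512
  z = (4 - (-3)·-0.2293 - (3)·-0.4512) / (9) = 0.5184
Change: (0.0678, -0.0168, 0.0282) → max |·| = 0.0678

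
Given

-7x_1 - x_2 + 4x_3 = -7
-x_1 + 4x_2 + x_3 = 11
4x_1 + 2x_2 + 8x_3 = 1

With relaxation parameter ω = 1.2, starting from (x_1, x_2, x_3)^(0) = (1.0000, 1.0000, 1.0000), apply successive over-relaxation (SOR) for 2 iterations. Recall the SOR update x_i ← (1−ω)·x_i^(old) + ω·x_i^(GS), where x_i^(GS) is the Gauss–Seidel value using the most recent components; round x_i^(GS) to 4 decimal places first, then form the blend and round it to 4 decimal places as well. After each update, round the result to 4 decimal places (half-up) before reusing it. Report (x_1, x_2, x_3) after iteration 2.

(-0.9875, 2.9333, 0.2494)

Iteration 1:
  x_1: GS value = (-7 - (-1)·1.0000 - (4)·1.0000) / (-7) = 1.4286;  x_1 ← (1−ω)·1.0000 + ω·1.4286 = 1.5143
  x_2: GS value = (11 - (-1)·1.5143 - (1)·1.0000) / (4) = 2.8786;  x_2 ← (1−ω)·1.0000 + ω·2.8786 = 3.2543
  x_3: GS value = (1 - (4)·1.5143 - (2)·3.2543) / (8) = -1.4457;  x_3 ← (1−ω)·1.0000 + ω·-1.4457 = -1.9348
Iteration 2:
  x_1: GS value = (-7 - (-1)·3.2543 - (4)·-1.9348) / (-7) = -0.5705;  x_1 ← (1−ω)·1.5143 + ω·-0.5705 = -0.9875
  x_2: GS value = (11 - (-1)·-0.9875 - (1)·-1.9348) / (4) = 2.9868;  x_2 ← (1−ω)·3.2543 + ω·2.9868 = 2.9333
  x_3: GS value = (1 - (4)·-0.9875 - (2)·2.9333) / (8) = -0.1146;  x_3 ← (1−ω)·-1.9348 + ω·-0.1146 = 0.2494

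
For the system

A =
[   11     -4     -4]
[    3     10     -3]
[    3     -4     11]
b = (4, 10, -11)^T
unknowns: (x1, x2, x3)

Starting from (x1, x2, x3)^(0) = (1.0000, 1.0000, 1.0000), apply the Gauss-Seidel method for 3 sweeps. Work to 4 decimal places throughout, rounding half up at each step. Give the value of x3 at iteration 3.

Iteration 1:
  x1 = (4 - (-4)·1.0000 - (-4)·1.0000) / (11) = 1.0909
  x2 = (10 - (3)·1.0909 - (-3)·1.0000) / (10) = 0.9727
  x3 = (-11 - (3)·1.0909 - (-4)·0.9727) / (11) = -0.9438
Iteration 2:
  x1 = (4 - (-4)·0.9727 - (-4)·-0.9438) / (11) = 0.3741
  x2 = (10 - (3)·0.3741 - (-3)·-0.9438) / (10) = 0.6046
  x3 = (-11 - (3)·0.3741 - (-4)·0.6046) / (11) = -0.8822
Iteration 3:
  x1 = (4 - (-4)·0.6046 - (-4)·-0.8822) / (11) = 0.2627
  x2 = (10 - (3)·0.2627 - (-3)·-0.8822) / (10) = 0.6565
  x3 = (-11 - (3)·0.2627 - (-4)·0.6565) / (11) = -0.8329

-0.8329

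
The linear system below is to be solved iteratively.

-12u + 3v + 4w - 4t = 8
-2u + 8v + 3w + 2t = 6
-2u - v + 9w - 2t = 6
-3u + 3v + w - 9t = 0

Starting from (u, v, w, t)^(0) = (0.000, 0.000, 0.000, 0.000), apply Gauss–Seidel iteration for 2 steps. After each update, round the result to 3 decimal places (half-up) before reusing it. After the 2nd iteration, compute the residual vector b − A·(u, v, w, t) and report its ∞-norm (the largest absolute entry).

0.286

Iteration 1:
  u = (8 - (3)·0.000 - (4)·0.000 - (-4)·0.000) / (-12) = -0.667
  v = (6 - (-2)·-0.667 - (3)·0.000 - (2)·0.000) / (8) = 0.583
  w = (6 - (-2)·-0.667 - (-1)·0.583 - (-2)·0.000) / (9) = 0.583
  t = (0 - (-3)·-0.667 - (3)·0.583 - (1)·0.583) / (-9) = 0.481
Iteration 2:
  u = (8 - (3)·0.583 - (4)·0.583 - (-4)·0.481) / (-12) = -0.487
  v = (6 - (-2)·-0.487 - (3)·0.583 - (2)·0.481) / (8) = 0.289
  w = (6 - (-2)·-0.487 - (-1)·0.289 - (-2)·0.481) / (9) = 0.697
  t = (0 - (-3)·-0.487 - (3)·0.289 - (1)·0.697) / (-9) = 0.336
Residual b − A·x = (-0.155, -0.049, -0.286, -0.001); ∞-norm = 0.286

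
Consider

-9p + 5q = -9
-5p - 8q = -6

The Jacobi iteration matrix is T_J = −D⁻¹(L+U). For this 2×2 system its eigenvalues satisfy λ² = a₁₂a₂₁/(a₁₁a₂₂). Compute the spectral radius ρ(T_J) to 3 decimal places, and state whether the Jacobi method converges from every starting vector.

a₁₂a₂₁/(a₁₁a₂₂) = (5)·(-5) / ((-9)·(-8)) = -0.347222
ρ = √|-0.347222| = √0.347222 = 0.589
ρ < 1, so Jacobi converges

0.589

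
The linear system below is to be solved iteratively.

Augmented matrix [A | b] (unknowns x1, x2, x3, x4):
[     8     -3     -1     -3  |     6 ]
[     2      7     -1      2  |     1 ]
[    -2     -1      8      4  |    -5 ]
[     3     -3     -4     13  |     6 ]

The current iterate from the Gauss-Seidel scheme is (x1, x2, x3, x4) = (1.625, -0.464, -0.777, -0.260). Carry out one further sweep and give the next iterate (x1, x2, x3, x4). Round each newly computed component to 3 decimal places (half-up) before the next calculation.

(0.381, -0.003, -0.400, 0.250)

One sweep:
  x1 = (6 - (-3)·-0.464 - (-1)·-0.777 - (-3)·-0.260) / (8) = 0.381
  x2 = (1 - (2)·0.381 - (-1)·-0.777 - (2)·-0.260) / (7) = -0.003
  x3 = (-5 - (-2)·0.381 - (-1)·-0.003 - (4)·-0.260) / (8) = -0.400
  x4 = (6 - (3)·0.381 - (-3)·-0.003 - (-4)·-0.400) / (13) = 0.250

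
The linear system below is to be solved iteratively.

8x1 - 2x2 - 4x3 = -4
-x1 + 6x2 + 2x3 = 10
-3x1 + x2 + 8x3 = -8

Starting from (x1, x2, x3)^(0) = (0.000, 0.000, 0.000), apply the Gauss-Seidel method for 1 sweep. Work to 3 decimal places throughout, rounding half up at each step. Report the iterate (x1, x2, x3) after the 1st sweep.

Iteration 1:
  x1 = (-4 - (-2)·0.000 - (-4)·0.000) / (8) = -0.500
  x2 = (10 - (-1)·-0.500 - (2)·0.000) / (6) = 1.583
  x3 = (-8 - (-3)·-0.500 - (1)·1.583) / (8) = -1.385

(-0.500, 1.583, -1.385)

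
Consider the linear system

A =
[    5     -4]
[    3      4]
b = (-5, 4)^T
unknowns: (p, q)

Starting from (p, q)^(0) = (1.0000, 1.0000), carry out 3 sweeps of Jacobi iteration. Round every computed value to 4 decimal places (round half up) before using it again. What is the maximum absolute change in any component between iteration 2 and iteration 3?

0.7200

Iteration 1:
  p = (-5 - (-4)·1.0000) / (5) = -0.2000
  q = (4 - (3)·1.0000) / (4) = 0.2500
Iteration 2:
  p = (-5 - (-4)·0.2500) / (5) = -0.8000
  q = (4 - (3)·-0.2000) / (4) = 1.1500
Iteration 3:
  p = (-5 - (-4)·1.1500) / (5) = -0.0800
  q = (4 - (3)·-0.8000) / (4) = 1.6000
Change: (0.7200, 0.4500) → max |·| = 0.7200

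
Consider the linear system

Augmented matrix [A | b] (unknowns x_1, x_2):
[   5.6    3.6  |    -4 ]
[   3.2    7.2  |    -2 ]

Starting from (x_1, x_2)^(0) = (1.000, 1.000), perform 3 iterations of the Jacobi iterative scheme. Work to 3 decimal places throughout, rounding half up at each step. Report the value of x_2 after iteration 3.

Iteration 1:
  x_1 = (-4 - (3.6)·1.000) / (5.6) = -1.357
  x_2 = (-2 - (3.2)·1.000) / (7.2) = -0.722
Iteration 2:
  x_1 = (-4 - (3.6)·-0.722) / (5.6) = -0.250
  x_2 = (-2 - (3.2)·-1.357) / (7.2) = 0.325
Iteration 3:
  x_1 = (-4 - (3.6)·0.325) / (5.6) = -0.923
  x_2 = (-2 - (3.2)·-0.250) / (7.2) = -0.167

-0.167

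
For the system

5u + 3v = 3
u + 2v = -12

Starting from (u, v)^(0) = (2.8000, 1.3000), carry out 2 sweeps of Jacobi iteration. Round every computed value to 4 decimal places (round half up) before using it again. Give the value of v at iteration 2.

Iteration 1:
  u = (3 - (3)·1.3000) / (5) = -0.1800
  v = (-12 - (1)·2.8000) / (2) = -7.4000
Iteration 2:
  u = (3 - (3)·-7.4000) / (5) = 5.0400
  v = (-12 - (1)·-0.1800) / (2) = -5.9100

-5.9100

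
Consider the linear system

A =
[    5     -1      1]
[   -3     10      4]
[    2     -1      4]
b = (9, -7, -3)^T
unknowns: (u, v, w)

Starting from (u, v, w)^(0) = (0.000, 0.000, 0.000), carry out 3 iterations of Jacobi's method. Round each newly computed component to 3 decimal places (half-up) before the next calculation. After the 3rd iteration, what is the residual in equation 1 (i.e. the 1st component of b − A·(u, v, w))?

Iteration 1:
  u = (9 - (-1)·0.000 - (1)·0.000) / (5) = 1.800
  v = (-7 - (-3)·0.000 - (4)·0.000) / (10) = -0.700
  w = (-3 - (2)·0.000 - (-1)·0.000) / (4) = -0.750
Iteration 2:
  u = (9 - (-1)·-0.700 - (1)·-0.750) / (5) = 1.810
  v = (-7 - (-3)·1.800 - (4)·-0.750) / (10) = 0.140
  w = (-3 - (2)·1.800 - (-1)·-0.700) / (4) = -1.825
Iteration 3:
  u = (9 - (-1)·0.140 - (1)·-1.825) / (5) = 2.193
  v = (-7 - (-3)·1.810 - (4)·-1.825) / (10) = 0.573
  w = (-3 - (2)·1.810 - (-1)·0.140) / (4) = -1.620
Residual b − A·x = (0.228, 0.329, -0.333)

0.228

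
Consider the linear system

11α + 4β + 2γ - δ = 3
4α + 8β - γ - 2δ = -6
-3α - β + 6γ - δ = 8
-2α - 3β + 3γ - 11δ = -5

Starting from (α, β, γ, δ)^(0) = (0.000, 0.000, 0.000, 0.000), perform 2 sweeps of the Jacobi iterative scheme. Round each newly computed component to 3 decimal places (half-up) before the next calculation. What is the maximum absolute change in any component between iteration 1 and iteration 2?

Iteration 1:
  α = (3 - (4)·0.000 - (2)·0.000 - (-1)·0.000) / (11) = 0.273
  β = (-6 - (4)·0.000 - (-1)·0.000 - (-2)·0.000) / (8) = -0.750
  γ = (8 - (-3)·0.000 - (-1)·0.000 - (-1)·0.000) / (6) = 1.333
  δ = (-5 - (-2)·0.000 - (-3)·0.000 - (3)·0.000) / (-11) = 0.455
Iteration 2:
  α = (3 - (4)·-0.750 - (2)·1.333 - (-1)·0.455) / (11) = 0.344
  β = (-6 - (4)·0.273 - (-1)·1.333 - (-2)·0.455) / (8) = -0.606
  γ = (8 - (-3)·0.273 - (-1)·-0.750 - (-1)·0.455) / (6) = 1.421
  δ = (-5 - (-2)·0.273 - (-3)·-0.750 - (3)·1.333) / (-11) = 0.973
Change: (0.071, 0.144, 0.088, 0.518) → max |·| = 0.518

0.518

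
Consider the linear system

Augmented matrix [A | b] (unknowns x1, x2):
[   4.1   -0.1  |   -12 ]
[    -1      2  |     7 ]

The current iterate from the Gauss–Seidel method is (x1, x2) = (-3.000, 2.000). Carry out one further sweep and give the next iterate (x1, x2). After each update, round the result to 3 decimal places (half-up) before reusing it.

(-2.878, 2.061)

One sweep:
  x1 = (-12 - (-0.1)·2.000) / (4.1) = -2.878
  x2 = (7 - (-1)·-2.878) / (2) = 2.061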